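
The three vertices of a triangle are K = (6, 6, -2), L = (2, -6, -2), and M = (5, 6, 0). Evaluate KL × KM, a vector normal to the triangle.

(-24, 8, -12)

KL = (-4, -12, 0)
KM = (-1, 0, 2)
i: (-12)·2 - 0·0 = -24 - 0 = -24
j: 0·(-1) - (-4)·2 = 0 - (-8) = 8
k: (-4)·0 - (-12)·(-1) = 0 - 12 = -12
KL × KM = (-24, 8, -12)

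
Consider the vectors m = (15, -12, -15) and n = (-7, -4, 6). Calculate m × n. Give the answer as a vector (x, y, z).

(-132, 15, -144)

i: (-12)·6 - (-15)·(-4) = -72 - 60 = -132
j: (-15)·(-7) - 15·6 = 105 - 90 = 15
k: 15·(-4) - (-12)·(-7) = -60 - 84 = -144
m × n = (-132, 15, -144)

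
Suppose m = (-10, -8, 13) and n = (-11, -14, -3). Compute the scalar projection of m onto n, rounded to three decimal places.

10.135

m · n = (-10)·(-11) + (-8)·(-14) + 13·(-3) = 110 + 112 - 39 = 183
|n| = √(121 + 196 + 9) = √326 ≈ 18.0555
comp_n m = 183 / √326 ≈ 10.135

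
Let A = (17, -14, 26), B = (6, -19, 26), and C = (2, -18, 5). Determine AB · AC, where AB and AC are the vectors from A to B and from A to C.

185

AB = B − A = (-11, -5, 0)
AC = C − A = (-15, -4, -21)
AB · AC = (-11)·(-15) + (-5)·(-4) + 0·(-21) = 165 + 20 + 0 = 185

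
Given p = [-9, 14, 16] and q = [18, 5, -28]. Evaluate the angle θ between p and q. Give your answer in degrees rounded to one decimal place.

p · q = (-9)·18 + 14·5 + 16·(-28) = -162 + 70 - 448 = -540
|p|² = 81 + 196 + 256 = 533,  |p| = √533 ≈ 23.086793
|q|² = 324 + 25 + 784 = 1133,  |q| = √1133 ≈ 33.660065
cos θ = -540 / (23.086793 · 33.660065) ≈ -0.69489
θ = arccos(-0.69489) ≈ 134.0°

134.0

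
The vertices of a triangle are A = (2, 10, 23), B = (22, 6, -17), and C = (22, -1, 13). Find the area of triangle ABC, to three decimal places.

AB = (20, -4, -40),  AC = (20, -11, -10)
i: (-4)·(-10) - (-40)·(-11) = 40 - 440 = -400
j: (-40)·20 - 20·(-10) = -800 - (-200) = -600
k: 20·(-11) - (-4)·20 = -220 - (-80) = -140
AB × AC = (-400, -600, -140)
|AB × AC| = √539600 ≈ 734.5747
area = ½ · 734.5747 ≈ 367.287

367.287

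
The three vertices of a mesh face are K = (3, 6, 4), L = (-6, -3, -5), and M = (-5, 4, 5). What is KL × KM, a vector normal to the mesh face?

KL = (-9, -9, -9)
KM = (-8, -2, 1)
i: (-9)·1 - (-9)·(-2) = -9 - 18 = -27
j: (-9)·(-8) - (-9)·1 = 72 - (-9) = 81
k: (-9)·(-2) - (-9)·(-8) = 18 - 72 = -54
KL × KM = (-27, 81, -54)

(-27, 81, -54)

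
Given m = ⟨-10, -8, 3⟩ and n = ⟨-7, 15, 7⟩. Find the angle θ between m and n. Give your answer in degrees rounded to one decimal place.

97.0

m · n = (-10)·(-7) + (-8)·15 + 3·7 = 70 - 120 + 21 = -29
|m|² = 100 + 64 + 9 = 173,  |m| = √173 ≈ 13.152946
|n|² = 49 + 225 + 49 = 323,  |n| = √323 ≈ 17.972201
cos θ = -29 / (13.152946 · 17.972201) ≈ -0.12268
θ = arccos(-0.12268) ≈ 97.0°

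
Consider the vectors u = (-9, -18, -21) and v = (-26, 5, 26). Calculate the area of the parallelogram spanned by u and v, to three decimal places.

1001.668

i: (-18)·26 - (-21)·5 = -468 - (-105) = -363
j: (-21)·(-26) - (-9)·26 = 546 - (-234) = 780
k: (-9)·5 - (-18)·(-26) = -45 - 468 = -513
u × v = (-363, 780, -513)
|u × v| = √((-363)² + 780² + (-513)²) = √1003338 ≈ 1001.6676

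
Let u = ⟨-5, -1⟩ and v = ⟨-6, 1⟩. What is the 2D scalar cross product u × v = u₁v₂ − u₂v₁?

-11

(-5)·1 - (-1)·(-6) = -5 - 6 = -11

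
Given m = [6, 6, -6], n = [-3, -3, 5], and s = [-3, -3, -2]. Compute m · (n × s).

n × s:
i: (-3)·(-2) - 5·(-3) = 6 - (-15) = 21
j: 5·(-3) - (-3)·(-2) = -15 - 6 = -21
k: (-3)·(-3) - (-3)·(-3) = 9 - 9 = 0
n × s = (21, -21, 0)
m · (n × s) = 6·21 + 6·(-21) + (-6)·0 = 126 - 126 + 0 = 0

0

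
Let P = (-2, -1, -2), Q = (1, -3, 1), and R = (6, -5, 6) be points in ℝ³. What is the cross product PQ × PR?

(-4, 0, 4)

PQ = (3, -2, 3)
PR = (8, -4, 8)
i: (-2)·8 - 3·(-4) = -16 - (-12) = -4
j: 3·8 - 3·8 = 24 - 24 = 0
k: 3·(-4) - (-2)·8 = -12 - (-16) = 4
PQ × PR = (-4, 0, 4)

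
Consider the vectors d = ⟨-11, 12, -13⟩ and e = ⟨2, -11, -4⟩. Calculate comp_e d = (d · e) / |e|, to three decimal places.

-8.590

d · e = (-11)·2 + 12·(-11) + (-13)·(-4) = -22 - 132 + 52 = -102
|e| = √(4 + 121 + 16) = √141 ≈ 11.8743
comp_e d = -102 / √141 ≈ -8.590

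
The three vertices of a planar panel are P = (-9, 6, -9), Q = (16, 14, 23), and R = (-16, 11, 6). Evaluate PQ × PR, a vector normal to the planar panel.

(-40, -599, 181)

PQ = (25, 8, 32)
PR = (-7, 5, 15)
i: 8·15 - 32·5 = 120 - 160 = -40
j: 32·(-7) - 25·15 = -224 - 375 = -599
k: 25·5 - 8·(-7) = 125 - (-56) = 181
PQ × PR = (-40, -599, 181)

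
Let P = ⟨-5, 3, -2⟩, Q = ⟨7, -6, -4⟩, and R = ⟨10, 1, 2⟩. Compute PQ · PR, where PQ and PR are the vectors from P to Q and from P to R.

PQ = Q − P = (12, -9, -2)
PR = R − P = (15, -2, 4)
PQ · PR = 12·15 + (-9)·(-2) + (-2)·4 = 180 + 18 - 8 = 190

190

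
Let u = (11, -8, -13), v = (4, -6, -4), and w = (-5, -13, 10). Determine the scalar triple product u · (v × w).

-6

v × w:
i: (-6)·10 - (-4)·(-13) = -60 - 52 = -112
j: (-4)·(-5) - 4·10 = 20 - 40 = -20
k: 4·(-13) - (-6)·(-5) = -52 - 30 = -82
v × w = (-112, -20, -82)
u · (v × w) = 11·(-112) + (-8)·(-20) + (-13)·(-82) = -1232 + 160 + 1066 = -6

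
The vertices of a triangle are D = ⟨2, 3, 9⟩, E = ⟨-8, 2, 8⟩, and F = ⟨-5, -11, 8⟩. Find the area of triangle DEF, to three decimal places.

66.834

DE = (-10, -1, -1),  DF = (-7, -14, -1)
i: (-1)·(-1) - (-1)·(-14) = 1 - 14 = -13
j: (-1)·(-7) - (-10)·(-1) = 7 - 10 = -3
k: (-10)·(-14) - (-1)·(-7) = 140 - 7 = 133
DE × DF = (-13, -3, 133)
|DE × DF| = √17867 ≈ 133.6675
area = ½ · 133.6675 ≈ 66.834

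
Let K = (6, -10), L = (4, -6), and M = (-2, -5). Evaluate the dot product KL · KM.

KL = L − K = (-2, 4)
KM = M − K = (-8, 5)
KL · KM = (-2)·(-8) + 4·5 = 16 + 20 = 36

36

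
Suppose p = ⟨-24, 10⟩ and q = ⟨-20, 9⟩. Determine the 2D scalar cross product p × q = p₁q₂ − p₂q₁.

-16

(-24)·9 - 10·(-20) = -216 - (-200) = -16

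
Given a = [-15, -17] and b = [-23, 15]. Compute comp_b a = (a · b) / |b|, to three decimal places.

3.278

a · b = (-15)·(-23) + (-17)·15 = 345 - 255 = 90
|b| = √(529 + 225) = √754 ≈ 27.4591
comp_b a = 90 / √754 ≈ 3.278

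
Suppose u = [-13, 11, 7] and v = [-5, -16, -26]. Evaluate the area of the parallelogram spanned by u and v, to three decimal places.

488.440

i: 11·(-26) - 7·(-16) = -286 - (-112) = -174
j: 7·(-5) - (-13)·(-26) = -35 - 338 = -373
k: (-13)·(-16) - 11·(-5) = 208 - (-55) = 263
u × v = (-174, -373, 263)
|u × v| = √((-174)² + (-373)² + 263²) = √238574 ≈ 488.4404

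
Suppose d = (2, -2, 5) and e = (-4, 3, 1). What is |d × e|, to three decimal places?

27.875

i: (-2)·1 - 5·3 = -2 - 15 = -17
j: 5·(-4) - 2·1 = -20 - 2 = -22
k: 2·3 - (-2)·(-4) = 6 - 8 = -2
d × e = (-17, -22, -2)
|d × e| = √((-17)² + (-22)² + (-2)²) = √777 ≈ 27.8747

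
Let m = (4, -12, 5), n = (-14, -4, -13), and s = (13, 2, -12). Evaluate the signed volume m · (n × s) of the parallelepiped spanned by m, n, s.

n × s:
i: (-4)·(-12) - (-13)·2 = 48 - (-26) = 74
j: (-13)·13 - (-14)·(-12) = -169 - 168 = -337
k: (-14)·2 - (-4)·13 = -28 - (-52) = 24
n × s = (74, -337, 24)
m · (n × s) = 4·74 + (-12)·(-337) + 5·24 = 296 + 4044 + 120 = 4460

4460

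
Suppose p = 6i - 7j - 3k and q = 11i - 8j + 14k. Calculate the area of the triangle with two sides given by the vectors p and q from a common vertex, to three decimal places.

i: (-7)·14 - (-3)·(-8) = -98 - 24 = -122
j: (-3)·11 - 6·14 = -33 - 84 = -117
k: 6·(-8) - (-7)·11 = -48 - (-77) = 29
p × q = (-122, -117, 29)
|p × q| = √((-122)² + (-117)² + 29²) = √29414 ≈ 171.5051
area = ½ · 171.5051 ≈ 85.753

85.753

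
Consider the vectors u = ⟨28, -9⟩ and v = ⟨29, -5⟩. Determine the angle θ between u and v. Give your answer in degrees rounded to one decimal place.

u · v = 28·29 + (-9)·(-5) = 812 + 45 = 857
|u|² = 784 + 81 = 865,  |u| = √865 ≈ 29.410882
|v|² = 841 + 25 = 866,  |v| = √866 ≈ 29.427878
cos θ = 857 / (29.410882 · 29.427878) ≈ 0.99018
θ = arccos(0.99018) ≈ 8.0°

8.0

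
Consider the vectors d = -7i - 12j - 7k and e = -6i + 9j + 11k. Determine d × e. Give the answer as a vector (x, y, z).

(-69, 119, -135)

i: (-12)·11 - (-7)·9 = -132 - (-63) = -69
j: (-7)·(-6) - (-7)·11 = 42 - (-77) = 119
k: (-7)·9 - (-12)·(-6) = -63 - 72 = -135
d × e = (-69, 119, -135)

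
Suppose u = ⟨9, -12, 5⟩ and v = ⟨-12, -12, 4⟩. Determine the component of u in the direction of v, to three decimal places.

u · v = 9·(-12) + (-12)·(-12) + 5·4 = -108 + 144 + 20 = 56
|v| = √(144 + 144 + 16) = √304 ≈ 17.4356
comp_v u = 56 / √304 ≈ 3.212

3.212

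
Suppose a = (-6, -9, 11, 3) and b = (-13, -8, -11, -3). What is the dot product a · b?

20

a · b = (-6)·(-13) + (-9)·(-8) + 11·(-11) + 3·(-3) = 78 + 72 - 121 - 9 = 20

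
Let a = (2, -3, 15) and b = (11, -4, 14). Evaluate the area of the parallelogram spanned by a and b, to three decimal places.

140.421

i: (-3)·14 - 15·(-4) = -42 - (-60) = 18
j: 15·11 - 2·14 = 165 - 28 = 137
k: 2·(-4) - (-3)·11 = -8 - (-33) = 25
a × b = (18, 137, 25)
|a × b| = √(18² + 137² + 25²) = √19718 ≈ 140.4208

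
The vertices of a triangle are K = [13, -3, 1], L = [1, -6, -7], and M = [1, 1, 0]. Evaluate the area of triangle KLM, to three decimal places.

KL = (-12, -3, -8),  KM = (-12, 4, -1)
i: (-3)·(-1) - (-8)·4 = 3 - (-32) = 35
j: (-8)·(-12) - (-12)·(-1) = 96 - 12 = 84
k: (-12)·4 - (-3)·(-12) = -48 - 36 = -84
KL × KM = (35, 84, -84)
|KL × KM| = √15337 ≈ 123.8426
area = ½ · 123.8426 ≈ 61.921

61.921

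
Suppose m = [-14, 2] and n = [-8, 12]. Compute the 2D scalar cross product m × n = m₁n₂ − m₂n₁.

-152

(-14)·12 - 2·(-8) = -168 - (-16) = -152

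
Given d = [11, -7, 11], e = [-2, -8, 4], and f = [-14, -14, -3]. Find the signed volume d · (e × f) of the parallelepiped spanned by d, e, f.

e × f:
i: (-8)·(-3) - 4·(-14) = 24 - (-56) = 80
j: 4·(-14) - (-2)·(-3) = -56 - 6 = -62
k: (-2)·(-14) - (-8)·(-14) = 28 - 112 = -84
e × f = (80, -62, -84)
d · (e × f) = 11·80 + (-7)·(-62) + 11·(-84) = 880 + 434 - 924 = 390

390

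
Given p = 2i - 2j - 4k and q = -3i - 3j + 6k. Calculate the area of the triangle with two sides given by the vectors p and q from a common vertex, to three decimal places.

i: (-2)·6 - (-4)·(-3) = -12 - 12 = -24
j: (-4)·(-3) - 2·6 = 12 - 12 = 0
k: 2·(-3) - (-2)·(-3) = -6 - 6 = -12
p × q = (-24, 0, -12)
|p × q| = √((-24)² + 0² + (-12)²) = √720 ≈ 26.8328
area = ½ · 26.8328 ≈ 13.416

13.416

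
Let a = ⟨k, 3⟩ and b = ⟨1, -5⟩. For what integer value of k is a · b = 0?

15

a · b = k·1 + 3·(-5) = -15 + 1k
Set equal to 0: 1k = 15, so k = 15.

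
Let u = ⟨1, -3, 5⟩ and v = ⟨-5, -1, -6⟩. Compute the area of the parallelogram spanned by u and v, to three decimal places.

33.853

i: (-3)·(-6) - 5·(-1) = 18 - (-5) = 23
j: 5·(-5) - 1·(-6) = -25 - (-6) = -19
k: 1·(-1) - (-3)·(-5) = -1 - 15 = -16
u × v = (23, -19, -16)
|u × v| = √(23² + (-19)² + (-16)²) = √1146 ≈ 33.8526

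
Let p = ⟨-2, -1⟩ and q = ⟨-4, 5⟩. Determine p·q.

3

p · q = (-2)·(-4) + (-1)·5 = 8 - 5 = 3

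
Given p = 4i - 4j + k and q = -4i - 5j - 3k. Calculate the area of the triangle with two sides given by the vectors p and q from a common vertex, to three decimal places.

20.304

i: (-4)·(-3) - 1·(-5) = 12 - (-5) = 17
j: 1·(-4) - 4·(-3) = -4 - (-12) = 8
k: 4·(-5) - (-4)·(-4) = -20 - 16 = -36
p × q = (17, 8, -36)
|p × q| = √(17² + 8² + (-36)²) = √1649 ≈ 40.6079
area = ½ · 40.6079 ≈ 20.304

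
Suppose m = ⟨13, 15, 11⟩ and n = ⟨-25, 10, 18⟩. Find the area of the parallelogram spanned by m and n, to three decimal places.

i: 15·18 - 11·10 = 270 - 110 = 160
j: 11·(-25) - 13·18 = -275 - 234 = -509
k: 13·10 - 15·(-25) = 130 - (-375) = 505
m × n = (160, -509, 505)
|m × n| = √(160² + (-509)² + 505²) = √539706 ≈ 734.6469

734.647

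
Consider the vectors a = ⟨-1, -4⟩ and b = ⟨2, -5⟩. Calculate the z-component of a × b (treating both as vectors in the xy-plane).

13

(-1)·(-5) - (-4)·2 = 5 - (-8) = 13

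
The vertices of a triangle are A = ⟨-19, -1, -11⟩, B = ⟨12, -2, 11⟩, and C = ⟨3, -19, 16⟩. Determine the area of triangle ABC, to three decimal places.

370.157

AB = (31, -1, 22),  AC = (22, -18, 27)
i: (-1)·27 - 22·(-18) = -27 - (-396) = 369
j: 22·22 - 31·27 = 484 - 837 = -353
k: 31·(-18) - (-1)·22 = -558 - (-22) = -536
AB × AC = (369, -353, -536)
|AB × AC| = √548066 ≈ 740.3148
area = ½ · 740.3148 ≈ 370.157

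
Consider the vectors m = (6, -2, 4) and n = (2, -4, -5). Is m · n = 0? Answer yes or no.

m · n = 6·2 + (-2)·(-4) + 4·(-5) = 12 + 8 - 20 = 0
Zero, so the vectors are orthogonal.

yes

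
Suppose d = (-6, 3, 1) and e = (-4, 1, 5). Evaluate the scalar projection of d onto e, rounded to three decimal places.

d · e = (-6)·(-4) + 3·1 + 1·5 = 24 + 3 + 5 = 32
|e| = √(16 + 1 + 25) = √42 ≈ 6.4807
comp_e d = 32 / √42 ≈ 4.938

4.938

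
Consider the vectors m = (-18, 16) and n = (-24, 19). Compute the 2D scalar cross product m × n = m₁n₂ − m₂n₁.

(-18)·19 - 16·(-24) = -342 - (-384) = 42

42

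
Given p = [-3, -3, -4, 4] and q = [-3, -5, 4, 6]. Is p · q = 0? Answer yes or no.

p · q = (-3)·(-3) + (-3)·(-5) + (-4)·4 + 4·6 = 9 + 15 - 16 + 24 = 32
Nonzero, so the vectors are not orthogonal.

no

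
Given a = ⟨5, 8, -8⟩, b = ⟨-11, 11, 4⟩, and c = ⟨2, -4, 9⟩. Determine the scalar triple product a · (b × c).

1255

b × c:
i: 11·9 - 4·(-4) = 99 - (-16) = 115
j: 4·2 - (-11)·9 = 8 - (-99) = 107
k: (-11)·(-4) - 11·2 = 44 - 22 = 22
b × c = (115, 107, 22)
a · (b × c) = 5·115 + 8·107 + (-8)·22 = 575 + 856 - 176 = 1255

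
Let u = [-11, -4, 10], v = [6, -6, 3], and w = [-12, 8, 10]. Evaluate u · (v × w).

1068

v × w:
i: (-6)·10 - 3·8 = -60 - 24 = -84
j: 3·(-12) - 6·10 = -36 - 60 = -96
k: 6·8 - (-6)·(-12) = 48 - 72 = -24
v × w = (-84, -96, -24)
u · (v × w) = (-11)·(-84) + (-4)·(-96) + 10·(-24) = 924 + 384 - 240 = 1068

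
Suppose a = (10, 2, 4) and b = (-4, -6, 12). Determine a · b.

a · b = 10·(-4) + 2·(-6) + 4·12 = -40 - 12 + 48 = -4

-4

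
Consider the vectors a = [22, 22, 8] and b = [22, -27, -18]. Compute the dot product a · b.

a · b = 22·22 + 22·(-27) + 8·(-18) = 484 - 594 - 144 = -254

-254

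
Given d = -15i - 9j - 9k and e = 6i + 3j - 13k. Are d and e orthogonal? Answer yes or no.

yes

d · e = (-15)·6 + (-9)·3 + (-9)·(-13) = -90 - 27 + 117 = 0
Zero, so the vectors are orthogonal.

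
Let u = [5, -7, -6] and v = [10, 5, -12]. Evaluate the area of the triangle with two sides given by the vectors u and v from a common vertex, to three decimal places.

i: (-7)·(-12) - (-6)·5 = 84 - (-30) = 114
j: (-6)·10 - 5·(-12) = -60 - (-60) = 0
k: 5·5 - (-7)·10 = 25 - (-70) = 95
u × v = (114, 0, 95)
|u × v| = √(114² + 0² + 95²) = √22021 ≈ 148.3947
area = ½ · 148.3947 ≈ 74.197

74.197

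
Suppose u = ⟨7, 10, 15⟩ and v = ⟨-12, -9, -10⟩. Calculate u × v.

(35, -110, 57)

i: 10·(-10) - 15·(-9) = -100 - (-135) = 35
j: 15·(-12) - 7·(-10) = -180 - (-70) = -110
k: 7·(-9) - 10·(-12) = -63 - (-120) = 57
u × v = (35, -110, 57)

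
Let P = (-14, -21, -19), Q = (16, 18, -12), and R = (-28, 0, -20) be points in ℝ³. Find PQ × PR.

(-186, -68, 1176)

PQ = (30, 39, 7)
PR = (-14, 21, -1)
i: 39·(-1) - 7·21 = -39 - 147 = -186
j: 7·(-14) - 30·(-1) = -98 - (-30) = -68
k: 30·21 - 39·(-14) = 630 - (-546) = 1176
PQ × PR = (-186, -68, 1176)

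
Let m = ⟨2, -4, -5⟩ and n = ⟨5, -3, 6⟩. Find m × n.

i: (-4)·6 - (-5)·(-3) = -24 - 15 = -39
j: (-5)·5 - 2·6 = -25 - 12 = -37
k: 2·(-3) - (-4)·5 = -6 - (-20) = 14
m × n = (-39, -37, 14)

(-39, -37, 14)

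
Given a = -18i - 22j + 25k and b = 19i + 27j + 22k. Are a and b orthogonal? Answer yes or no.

a · b = (-18)·19 + (-22)·27 + 25·22 = -342 - 594 + 550 = -386
Nonzero, so the vectors are not orthogonal.

no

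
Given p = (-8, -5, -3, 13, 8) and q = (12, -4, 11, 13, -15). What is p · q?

p · q = (-8)·12 + (-5)·(-4) + (-3)·11 + 13·13 + 8·(-15) = -96 + 20 - 33 + 169 - 120 = -60

-60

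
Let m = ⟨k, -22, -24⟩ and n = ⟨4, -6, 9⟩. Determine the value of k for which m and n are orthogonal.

21

m · n = k·4 + (-22)·(-6) + (-24)·9 = -84 + 4k
Set equal to 0: 4k = 84, so k = 21.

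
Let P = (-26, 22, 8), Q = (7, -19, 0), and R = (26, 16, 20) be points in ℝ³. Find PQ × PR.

PQ = (33, -41, -8)
PR = (52, -6, 12)
i: (-41)·12 - (-8)·(-6) = -492 - 48 = -540
j: (-8)·52 - 33·12 = -416 - 396 = -812
k: 33·(-6) - (-41)·52 = -198 - (-2132) = 1934
PQ × PR = (-540, -812, 1934)

(-540, -812, 1934)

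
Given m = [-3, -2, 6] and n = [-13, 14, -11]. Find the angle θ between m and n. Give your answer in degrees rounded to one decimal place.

110.9

m · n = (-3)·(-13) + (-2)·14 + 6·(-11) = 39 - 28 - 66 = -55
|m|² = 9 + 4 + 36 = 49,  |m| = √49 ≈ 7.000000
|n|² = 169 + 196 + 121 = 486,  |n| = √486 ≈ 22.045408
cos θ = -55 / (7.000000 · 22.045408) ≈ -0.35641
θ = arccos(-0.35641) ≈ 110.9°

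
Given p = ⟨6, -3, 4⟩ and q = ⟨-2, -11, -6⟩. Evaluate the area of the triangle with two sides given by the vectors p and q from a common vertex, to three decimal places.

i: (-3)·(-6) - 4·(-11) = 18 - (-44) = 62
j: 4·(-2) - 6·(-6) = -8 - (-36) = 28
k: 6·(-11) - (-3)·(-2) = -66 - 6 = -72
p × q = (62, 28, -72)
|p × q| = √(62² + 28² + (-72)²) = √9812 ≈ 99.0555
area = ½ · 99.0555 ≈ 49.528

49.528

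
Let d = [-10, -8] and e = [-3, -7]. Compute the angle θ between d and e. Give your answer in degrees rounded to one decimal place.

d · e = (-10)·(-3) + (-8)·(-7) = 30 + 56 = 86
|d|² = 100 + 64 = 164,  |d| = √164 ≈ 12.806248
|e|² = 9 + 49 = 58,  |e| = √58 ≈ 7.615773
cos θ = 86 / (12.806248 · 7.615773) ≈ 0.88178
θ = arccos(0.88178) ≈ 28.1°

28.1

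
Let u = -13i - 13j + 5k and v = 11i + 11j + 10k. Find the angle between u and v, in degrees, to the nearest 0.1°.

u · v = (-13)·11 + (-13)·11 + 5·10 = -143 - 143 + 50 = -236
|u|² = 169 + 169 + 25 = 363,  |u| = √363 ≈ 19.052559
|v|² = 121 + 121 + 100 = 342,  |v| = √342 ≈ 18.493242
cos θ = -236 / (19.052559 · 18.493242) ≈ -0.66980
θ = arccos(-0.66980) ≈ 132.1°

132.1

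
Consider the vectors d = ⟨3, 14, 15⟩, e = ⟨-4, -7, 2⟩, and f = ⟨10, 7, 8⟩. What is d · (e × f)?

1148

e × f:
i: (-7)·8 - 2·7 = -56 - 14 = -70
j: 2·10 - (-4)·8 = 20 - (-32) = 52
k: (-4)·7 - (-7)·10 = -28 - (-70) = 42
e × f = (-70, 52, 42)
d · (e × f) = 3·(-70) + 14·52 + 15·42 = -210 + 728 + 630 = 1148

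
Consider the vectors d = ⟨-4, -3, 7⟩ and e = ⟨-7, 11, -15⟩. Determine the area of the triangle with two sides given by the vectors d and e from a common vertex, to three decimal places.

i: (-3)·(-15) - 7·11 = 45 - 77 = -32
j: 7·(-7) - (-4)·(-15) = -49 - 60 = -109
k: (-4)·11 - (-3)·(-7) = -44 - 21 = -65
d × e = (-32, -109, -65)
|d × e| = √((-32)² + (-109)² + (-65)²) = √17130 ≈ 130.8816
area = ½ · 130.8816 ≈ 65.441

65.441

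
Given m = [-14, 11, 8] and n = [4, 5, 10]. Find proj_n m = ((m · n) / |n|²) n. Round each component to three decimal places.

(2.241, 2.801, 5.603)

m · n = (-14)·4 + 11·5 + 8·10 = -56 + 55 + 80 = 79
|n|² = 16 + 25 + 100 = 141
proj_n m = (79/141) · (4, 5, 10) ≈ (2.241, 2.801, 5.603)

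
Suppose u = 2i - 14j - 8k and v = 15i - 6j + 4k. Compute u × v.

(-104, -128, 198)

i: (-14)·4 - (-8)·(-6) = -56 - 48 = -104
j: (-8)·15 - 2·4 = -120 - 8 = -128
k: 2·(-6) - (-14)·15 = -12 - (-210) = 198
u × v = (-104, -128, 198)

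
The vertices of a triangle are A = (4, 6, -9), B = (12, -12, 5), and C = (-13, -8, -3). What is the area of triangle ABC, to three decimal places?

257.033

AB = (8, -18, 14),  AC = (-17, -14, 6)
i: (-18)·6 - 14·(-14) = -108 - (-196) = 88
j: 14·(-17) - 8·6 = -238 - 48 = -286
k: 8·(-14) - (-18)·(-17) = -112 - 306 = -418
AB × AC = (88, -286, -418)
|AB × AC| = √264264 ≈ 514.0661
area = ½ · 514.0661 ≈ 257.033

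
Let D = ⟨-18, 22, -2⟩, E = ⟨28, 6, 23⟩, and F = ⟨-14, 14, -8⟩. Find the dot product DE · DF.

162

DE = E − D = (46, -16, 25)
DF = F − D = (4, -8, -6)
DE · DF = 46·4 + (-16)·(-8) + 25·(-6) = 184 + 128 - 150 = 162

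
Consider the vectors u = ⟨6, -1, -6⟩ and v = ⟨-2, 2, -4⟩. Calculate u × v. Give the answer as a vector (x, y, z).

i: (-1)·(-4) - (-6)·2 = 4 - (-12) = 16
j: (-6)·(-2) - 6·(-4) = 12 - (-24) = 36
k: 6·2 - (-1)·(-2) = 12 - 2 = 10
u × v = (16, 36, 10)

(16, 36, 10)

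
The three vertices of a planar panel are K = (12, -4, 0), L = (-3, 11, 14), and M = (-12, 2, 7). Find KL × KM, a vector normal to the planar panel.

KL = (-15, 15, 14)
KM = (-24, 6, 7)
i: 15·7 - 14·6 = 105 - 84 = 21
j: 14·(-24) - (-15)·7 = -336 - (-105) = -231
k: (-15)·6 - 15·(-24) = -90 - (-360) = 270
KL × KM = (21, -231, 270)

(21, -231, 270)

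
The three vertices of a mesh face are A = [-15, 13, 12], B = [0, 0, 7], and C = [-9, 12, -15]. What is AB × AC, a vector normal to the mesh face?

AB = (15, -13, -5)
AC = (6, -1, -27)
i: (-13)·(-27) - (-5)·(-1) = 351 - 5 = 346
j: (-5)·6 - 15·(-27) = -30 - (-405) = 375
k: 15·(-1) - (-13)·6 = -15 - (-78) = 63
AB × AC = (346, 375, 63)

(346, 375, 63)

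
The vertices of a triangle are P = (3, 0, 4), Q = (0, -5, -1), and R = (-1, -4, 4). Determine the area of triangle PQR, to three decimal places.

14.697

PQ = (-3, -5, -5),  PR = (-4, -4, 0)
i: (-5)·0 - (-5)·(-4) = 0 - 20 = -20
j: (-5)·(-4) - (-3)·0 = 20 - 0 = 20
k: (-3)·(-4) - (-5)·(-4) = 12 - 20 = -8
PQ × PR = (-20, 20, -8)
|PQ × PR| = √864 ≈ 29.3939
area = ½ · 29.3939 ≈ 14.697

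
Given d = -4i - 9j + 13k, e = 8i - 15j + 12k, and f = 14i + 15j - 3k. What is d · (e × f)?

3102

e × f:
i: (-15)·(-3) - 12·15 = 45 - 180 = -135
j: 12·14 - 8·(-3) = 168 - (-24) = 192
k: 8·15 - (-15)·14 = 120 - (-210) = 330
e × f = (-135, 192, 330)
d · (e × f) = (-4)·(-135) + (-9)·192 + 13·330 = 540 - 1728 + 4290 = 3102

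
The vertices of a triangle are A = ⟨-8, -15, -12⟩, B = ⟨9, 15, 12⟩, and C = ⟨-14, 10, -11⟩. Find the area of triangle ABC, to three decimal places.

AB = (17, 30, 24),  AC = (-6, 25, 1)
i: 30·1 - 24·25 = 30 - 600 = -570
j: 24·(-6) - 17·1 = -144 - 17 = -161
k: 17·25 - 30·(-6) = 425 - (-180) = 605
AB × AC = (-570, -161, 605)
|AB × AC| = √716846 ≈ 846.6676
area = ½ · 846.6676 ≈ 423.334

423.334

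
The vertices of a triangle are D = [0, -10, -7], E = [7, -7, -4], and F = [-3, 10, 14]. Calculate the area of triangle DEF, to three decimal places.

107.873

DE = (7, 3, 3),  DF = (-3, 20, 21)
i: 3·21 - 3·20 = 63 - 60 = 3
j: 3·(-3) - 7·21 = -9 - 147 = -156
k: 7·20 - 3·(-3) = 140 - (-9) = 149
DE × DF = (3, -156, 149)
|DE × DF| = √46546 ≈ 215.7452
area = ½ · 215.7452 ≈ 107.873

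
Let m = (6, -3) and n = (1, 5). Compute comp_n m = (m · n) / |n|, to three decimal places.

-1.765

m · n = 6·1 + (-3)·5 = 6 - 15 = -9
|n| = √(1 + 25) = √26 ≈ 5.0990
comp_n m = -9 / √26 ≈ -1.765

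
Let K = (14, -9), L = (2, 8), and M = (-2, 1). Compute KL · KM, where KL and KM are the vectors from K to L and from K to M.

KL = L − K = (-12, 17)
KM = M − K = (-16, 10)
KL · KM = (-12)·(-16) + 17·10 = 192 + 170 = 362

362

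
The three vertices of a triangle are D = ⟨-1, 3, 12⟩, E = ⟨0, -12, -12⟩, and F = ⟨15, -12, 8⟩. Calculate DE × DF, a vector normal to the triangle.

(-300, -380, 225)

DE = (1, -15, -24)
DF = (16, -15, -4)
i: (-15)·(-4) - (-24)·(-15) = 60 - 360 = -300
j: (-24)·16 - 1·(-4) = -384 - (-4) = -380
k: 1·(-15) - (-15)·16 = -15 - (-240) = 225
DE × DF = (-300, -380, 225)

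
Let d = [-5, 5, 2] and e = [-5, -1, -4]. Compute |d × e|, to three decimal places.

i: 5·(-4) - 2·(-1) = -20 - (-2) = -18
j: 2·(-5) - (-5)·(-4) = -10 - 20 = -30
k: (-5)·(-1) - 5·(-5) = 5 - (-25) = 30
d × e = (-18, -30, 30)
|d × e| = √((-18)² + (-30)² + 30²) = √2124 ≈ 46.0869

46.087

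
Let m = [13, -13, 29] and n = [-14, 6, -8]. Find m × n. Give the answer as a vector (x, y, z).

(-70, -302, -104)

i: (-13)·(-8) - 29·6 = 104 - 174 = -70
j: 29·(-14) - 13·(-8) = -406 - (-104) = -302
k: 13·6 - (-13)·(-14) = 78 - 182 = -104
m × n = (-70, -302, -104)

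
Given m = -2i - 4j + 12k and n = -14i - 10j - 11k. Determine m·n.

m · n = (-2)·(-14) + (-4)·(-10) + 12·(-11) = 28 + 40 - 132 = -64

-64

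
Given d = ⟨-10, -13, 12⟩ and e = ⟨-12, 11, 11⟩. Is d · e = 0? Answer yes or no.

no

d · e = (-10)·(-12) + (-13)·11 + 12·11 = 120 - 143 + 132 = 109
Nonzero, so the vectors are not orthogonal.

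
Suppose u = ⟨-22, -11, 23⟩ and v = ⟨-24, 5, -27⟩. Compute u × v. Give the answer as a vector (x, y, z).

i: (-11)·(-27) - 23·5 = 297 - 115 = 182
j: 23·(-24) - (-22)·(-27) = -552 - 594 = -1146
k: (-22)·5 - (-11)·(-24) = -110 - 264 = -374
u × v = (182, -1146, -374)

(182, -1146, -374)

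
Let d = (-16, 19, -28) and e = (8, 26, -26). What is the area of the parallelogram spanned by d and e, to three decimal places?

i: 19·(-26) - (-28)·26 = -494 - (-728) = 234
j: (-28)·8 - (-16)·(-26) = -224 - 416 = -640
k: (-16)·26 - 19·8 = -416 - 152 = -568
d × e = (234, -640, -568)
|d × e| = √(234² + (-640)² + (-568)²) = √786980 ≈ 887.1189

887.119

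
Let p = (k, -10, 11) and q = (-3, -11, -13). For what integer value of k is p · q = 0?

p · q = k·(-3) + (-10)·(-11) + 11·(-13) = -33 - 3k
Set equal to 0: -3k = 33, so k = -11.

-11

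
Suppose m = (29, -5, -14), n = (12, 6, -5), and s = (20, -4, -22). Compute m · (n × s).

-2876

n × s:
i: 6·(-22) - (-5)·(-4) = -132 - 20 = -152
j: (-5)·20 - 12·(-22) = -100 - (-264) = 164
k: 12·(-4) - 6·20 = -48 - 120 = -168
n × s = (-152, 164, -168)
m · (n × s) = 29·(-152) + (-5)·164 + (-14)·(-168) = -4408 - 820 + 2352 = -2876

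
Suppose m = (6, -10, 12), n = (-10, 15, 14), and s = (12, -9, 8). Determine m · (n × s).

n × s:
i: 15·8 - 14·(-9) = 120 - (-126) = 246
j: 14·12 - (-10)·8 = 168 - (-80) = 248
k: (-10)·(-9) - 15·12 = 90 - 180 = -90
n × s = (246, 248, -90)
m · (n × s) = 6·246 + (-10)·248 + 12·(-90) = 1476 - 2480 - 1080 = -2084

-2084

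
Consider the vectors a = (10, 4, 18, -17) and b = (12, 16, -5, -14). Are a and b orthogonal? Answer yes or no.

a · b = 10·12 + 4·16 + 18·(-5) + (-17)·(-14) = 120 + 64 - 90 + 238 = 332
Nonzero, so the vectors are not orthogonal.

no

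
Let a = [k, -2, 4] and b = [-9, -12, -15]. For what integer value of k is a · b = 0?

-4

a · b = k·(-9) + (-2)·(-12) + 4·(-15) = -36 - 9k
Set equal to 0: -9k = 36, so k = -4.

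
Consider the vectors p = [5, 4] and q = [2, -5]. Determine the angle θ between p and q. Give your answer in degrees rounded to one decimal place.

106.9

p · q = 5·2 + 4·(-5) = 10 - 20 = -10
|p|² = 25 + 16 = 41,  |p| = √41 ≈ 6.403124
|q|² = 4 + 25 = 29,  |q| = √29 ≈ 5.385165
cos θ = -10 / (6.403124 · 5.385165) ≈ -0.29001
θ = arccos(-0.29001) ≈ 106.9°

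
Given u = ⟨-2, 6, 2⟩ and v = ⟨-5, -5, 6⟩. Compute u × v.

i: 6·6 - 2·(-5) = 36 - (-10) = 46
j: 2·(-5) - (-2)·6 = -10 - (-12) = 2
k: (-2)·(-5) - 6·(-5) = 10 - (-30) = 40
u × v = (46, 2, 40)

(46, 2, 40)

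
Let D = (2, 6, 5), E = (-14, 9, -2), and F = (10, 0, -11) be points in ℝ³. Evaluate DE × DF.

DE = (-16, 3, -7)
DF = (8, -6, -16)
i: 3·(-16) - (-7)·(-6) = -48 - 42 = -90
j: (-7)·8 - (-16)·(-16) = -56 - 256 = -312
k: (-16)·(-6) - 3·8 = 96 - 24 = 72
DE × DF = (-90, -312, 72)

(-90, -312, 72)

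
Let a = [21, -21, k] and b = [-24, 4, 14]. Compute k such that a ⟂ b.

42

a · b = 21·(-24) + (-21)·4 + k·14 = -588 + 14k
Set equal to 0: 14k = 588, so k = 42.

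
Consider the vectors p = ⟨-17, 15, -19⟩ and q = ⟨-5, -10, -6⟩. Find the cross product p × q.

i: 15·(-6) - (-19)·(-10) = -90 - 190 = -280
j: (-19)·(-5) - (-17)·(-6) = 95 - 102 = -7
k: (-17)·(-10) - 15·(-5) = 170 - (-75) = 245
p × q = (-280, -7, 245)

(-280, -7, 245)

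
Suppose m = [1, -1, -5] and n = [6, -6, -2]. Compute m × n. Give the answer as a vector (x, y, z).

i: (-1)·(-2) - (-5)·(-6) = 2 - 30 = -28
j: (-5)·6 - 1·(-2) = -30 - (-2) = -28
k: 1·(-6) - (-1)·6 = -6 - (-6) = 0
m × n = (-28, -28, 0)

(-28, -28, 0)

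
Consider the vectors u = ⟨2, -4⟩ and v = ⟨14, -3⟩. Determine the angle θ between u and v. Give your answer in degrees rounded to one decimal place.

51.3

u · v = 2·14 + (-4)·(-3) = 28 + 12 = 40
|u|² = 4 + 16 = 20,  |u| = √20 ≈ 4.472136
|v|² = 196 + 9 = 205,  |v| = √205 ≈ 14.317821
cos θ = 40 / (4.472136 · 14.317821) ≈ 0.62470
θ = arccos(0.62470) ≈ 51.3°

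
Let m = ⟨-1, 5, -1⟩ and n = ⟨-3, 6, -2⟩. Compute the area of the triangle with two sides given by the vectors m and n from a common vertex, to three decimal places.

i: 5·(-2) - (-1)·6 = -10 - (-6) = -4
j: (-1)·(-3) - (-1)·(-2) = 3 - 2 = 1
k: (-1)·6 - 5·(-3) = -6 - (-15) = 9
m × n = (-4, 1, 9)
|m × n| = √((-4)² + 1² + 9²) = √98 ≈ 9.8995
area = ½ · 9.8995 ≈ 4.950

4.950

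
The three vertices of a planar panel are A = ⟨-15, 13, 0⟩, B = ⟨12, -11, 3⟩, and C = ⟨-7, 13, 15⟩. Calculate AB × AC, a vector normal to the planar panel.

AB = (27, -24, 3)
AC = (8, 0, 15)
i: (-24)·15 - 3·0 = -360 - 0 = -360
j: 3·8 - 27·15 = 24 - 405 = -381
k: 27·0 - (-24)·8 = 0 - (-192) = 192
AB × AC = (-360, -381, 192)

(-360, -381, 192)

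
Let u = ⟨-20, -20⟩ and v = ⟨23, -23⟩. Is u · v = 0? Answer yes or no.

u · v = (-20)·23 + (-20)·(-23) = -460 + 460 = 0
Zero, so the vectors are orthogonal.

yes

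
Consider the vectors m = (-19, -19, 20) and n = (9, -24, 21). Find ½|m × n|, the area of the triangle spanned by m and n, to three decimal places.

i: (-19)·21 - 20·(-24) = -399 - (-480) = 81
j: 20·9 - (-19)·21 = 180 - (-399) = 579
k: (-19)·(-24) - (-19)·9 = 456 - (-171) = 627
m × n = (81, 579, 627)
|m × n| = √(81² + 579² + 627²) = √734931 ≈ 857.2812
area = ½ · 857.2812 ≈ 428.641

428.641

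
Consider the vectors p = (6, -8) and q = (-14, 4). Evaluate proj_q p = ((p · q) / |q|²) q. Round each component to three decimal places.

p · q = 6·(-14) + (-8)·4 = -84 - 32 = -116
|q|² = 196 + 16 = 212
proj_q p = (-116/212) · (-14, 4) ≈ (7.660, -2.189)

(7.660, -2.189)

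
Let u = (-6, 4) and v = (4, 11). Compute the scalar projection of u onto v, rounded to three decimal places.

1.709

u · v = (-6)·4 + 4·11 = -24 + 44 = 20
|v| = √(16 + 121) = √137 ≈ 11.7047
comp_v u = 20 / √137 ≈ 1.709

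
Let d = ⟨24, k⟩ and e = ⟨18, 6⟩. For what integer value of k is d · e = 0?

-72

d · e = 24·18 + k·6 = 432 + 6k
Set equal to 0: 6k = -432, so k = -72.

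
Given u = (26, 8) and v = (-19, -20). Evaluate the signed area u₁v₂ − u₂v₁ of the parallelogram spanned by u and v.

-368

26·(-20) - 8·(-19) = -520 - (-152) = -368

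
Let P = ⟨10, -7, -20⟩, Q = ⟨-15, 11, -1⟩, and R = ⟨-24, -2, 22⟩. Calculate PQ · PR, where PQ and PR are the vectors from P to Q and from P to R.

PQ = Q − P = (-25, 18, 19)
PR = R − P = (-34, 5, 42)
PQ · PR = (-25)·(-34) + 18·5 + 19·42 = 850 + 90 + 798 = 1738

1738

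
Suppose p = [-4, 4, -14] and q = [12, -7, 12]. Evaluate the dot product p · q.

p · q = (-4)·12 + 4·(-7) + (-14)·12 = -48 - 28 - 168 = -244

-244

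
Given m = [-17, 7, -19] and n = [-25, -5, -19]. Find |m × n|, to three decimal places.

377.741

i: 7·(-19) - (-19)·(-5) = -133 - 95 = -228
j: (-19)·(-25) - (-17)·(-19) = 475 - 323 = 152
k: (-17)·(-5) - 7·(-25) = 85 - (-175) = 260
m × n = (-228, 152, 260)
|m × n| = √((-228)² + 152² + 260²) = √142688 ≈ 377.7407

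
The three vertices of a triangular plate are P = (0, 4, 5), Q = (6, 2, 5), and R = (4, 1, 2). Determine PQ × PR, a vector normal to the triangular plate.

PQ = (6, -2, 0)
PR = (4, -3, -3)
i: (-2)·(-3) - 0·(-3) = 6 - 0 = 6
j: 0·4 - 6·(-3) = 0 - (-18) = 18
k: 6·(-3) - (-2)·4 = -18 - (-8) = -10
PQ × PR = (6, 18, -10)

(6, 18, -10)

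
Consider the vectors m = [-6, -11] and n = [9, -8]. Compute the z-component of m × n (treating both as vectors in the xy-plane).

(-6)·(-8) - (-11)·9 = 48 - (-99) = 147

147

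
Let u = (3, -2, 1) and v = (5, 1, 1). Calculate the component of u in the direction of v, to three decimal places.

2.694

u · v = 3·5 + (-2)·1 + 1·1 = 15 - 2 + 1 = 14
|v| = √(25 + 1 + 1) = √27 ≈ 5.1962
comp_v u = 14 / √27 ≈ 2.694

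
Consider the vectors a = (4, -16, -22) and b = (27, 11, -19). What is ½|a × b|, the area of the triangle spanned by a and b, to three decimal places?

445.257

i: (-16)·(-19) - (-22)·11 = 304 - (-242) = 546
j: (-22)·27 - 4·(-19) = -594 - (-76) = -518
k: 4·11 - (-16)·27 = 44 - (-432) = 476
a × b = (546, -518, 476)
|a × b| = √(546² + (-518)² + 476²) = √793016 ≈ 890.5145
area = ½ · 890.5145 ≈ 445.257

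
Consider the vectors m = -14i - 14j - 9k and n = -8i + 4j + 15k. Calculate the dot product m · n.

-79

m · n = (-14)·(-8) + (-14)·4 + (-9)·15 = 112 - 56 - 135 = -79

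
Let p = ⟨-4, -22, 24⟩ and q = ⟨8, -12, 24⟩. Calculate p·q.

808

p · q = (-4)·8 + (-22)·(-12) + 24·24 = -32 + 264 + 576 = 808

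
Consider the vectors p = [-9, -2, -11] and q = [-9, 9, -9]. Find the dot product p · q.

162

p · q = (-9)·(-9) + (-2)·9 + (-11)·(-9) = 81 - 18 + 99 = 162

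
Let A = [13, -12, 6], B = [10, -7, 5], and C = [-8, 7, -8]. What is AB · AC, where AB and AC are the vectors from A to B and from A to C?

AB = B − A = (-3, 5, -1)
AC = C − A = (-21, 19, -14)
AB · AC = (-3)·(-21) + 5·19 + (-1)·(-14) = 63 + 95 + 14 = 172

172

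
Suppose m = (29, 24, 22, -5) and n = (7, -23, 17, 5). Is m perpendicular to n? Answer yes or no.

m · n = 29·7 + 24·(-23) + 22·17 + (-5)·5 = 203 - 552 + 374 - 25 = 0
Zero, so the vectors are orthogonal.

yes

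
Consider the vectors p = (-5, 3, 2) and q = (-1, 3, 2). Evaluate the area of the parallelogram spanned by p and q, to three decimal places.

i: 3·2 - 2·3 = 6 - 6 = 0
j: 2·(-1) - (-5)·2 = -2 - (-10) = 8
k: (-5)·3 - 3·(-1) = -15 - (-3) = -12
p × q = (0, 8, -12)
|p × q| = √(0² + 8² + (-12)²) = √208 ≈ 14.4222

14.422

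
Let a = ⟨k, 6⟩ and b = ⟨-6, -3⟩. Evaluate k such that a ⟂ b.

-3

a · b = k·(-6) + 6·(-3) = -18 - 6k
Set equal to 0: -6k = 18, so k = -3.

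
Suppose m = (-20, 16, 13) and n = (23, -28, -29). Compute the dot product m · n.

m · n = (-20)·23 + 16·(-28) + 13·(-29) = -460 - 448 - 377 = -1285

-1285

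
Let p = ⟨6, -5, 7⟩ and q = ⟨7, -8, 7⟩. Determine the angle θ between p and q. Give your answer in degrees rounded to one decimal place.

p · q = 6·7 + (-5)·(-8) + 7·7 = 42 + 40 + 49 = 131
|p|² = 36 + 25 + 49 = 110,  |p| = √110 ≈ 10.488088
|q|² = 49 + 64 + 49 = 162,  |q| = √162 ≈ 12.727922
cos θ = 131 / (10.488088 · 12.727922) ≈ 0.98134
θ = arccos(0.98134) ≈ 11.1°

11.1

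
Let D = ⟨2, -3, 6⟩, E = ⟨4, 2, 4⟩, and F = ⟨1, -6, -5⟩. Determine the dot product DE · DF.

DE = E − D = (2, 5, -2)
DF = F − D = (-1, -3, -11)
DE · DF = 2·(-1) + 5·(-3) + (-2)·(-11) = -2 - 15 + 22 = 5

5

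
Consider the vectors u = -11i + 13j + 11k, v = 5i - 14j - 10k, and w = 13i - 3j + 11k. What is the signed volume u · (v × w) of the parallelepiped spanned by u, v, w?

v × w:
i: (-14)·11 - (-10)·(-3) = -154 - 30 = -184
j: (-10)·13 - 5·11 = -130 - 55 = -185
k: 5·(-3) - (-14)·13 = -15 - (-182) = 167
v × w = (-184, -185, 167)
u · (v × w) = (-11)·(-184) + 13·(-185) + 11·167 = 2024 - 2405 + 1837 = 1456

1456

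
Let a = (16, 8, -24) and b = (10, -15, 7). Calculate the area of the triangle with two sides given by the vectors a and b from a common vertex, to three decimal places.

282.276

i: 8·7 - (-24)·(-15) = 56 - 360 = -304
j: (-24)·10 - 16·7 = -240 - 112 = -352
k: 16·(-15) - 8·10 = -240 - 80 = -320
a × b = (-304, -352, -320)
|a × b| = √((-304)² + (-352)² + (-320)²) = √318720 ≈ 564.5529
area = ½ · 564.5529 ≈ 282.276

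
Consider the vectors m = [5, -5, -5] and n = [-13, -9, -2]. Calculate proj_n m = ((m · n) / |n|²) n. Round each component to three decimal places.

m · n = 5·(-13) + (-5)·(-9) + (-5)·(-2) = -65 + 45 + 10 = -10
|n|² = 169 + 81 + 4 = 254
proj_n m = (-10/254) · (-13, -9, -2) ≈ (0.512, 0.354, 0.079)

(0.512, 0.354, 0.079)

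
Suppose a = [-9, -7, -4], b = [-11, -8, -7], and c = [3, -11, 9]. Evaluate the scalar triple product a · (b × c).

215

b × c:
i: (-8)·9 - (-7)·(-11) = -72 - 77 = -149
j: (-7)·3 - (-11)·9 = -21 - (-99) = 78
k: (-11)·(-11) - (-8)·3 = 121 - (-24) = 145
b × c = (-149, 78, 145)
a · (b × c) = (-9)·(-149) + (-7)·78 + (-4)·145 = 1341 - 546 - 580 = 215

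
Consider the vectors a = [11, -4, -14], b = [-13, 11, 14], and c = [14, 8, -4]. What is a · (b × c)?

b × c:
i: 11·(-4) - 14·8 = -44 - 112 = -156
j: 14·14 - (-13)·(-4) = 196 - 52 = 144
k: (-13)·8 - 11·14 = -104 - 154 = -258
b × c = (-156, 144, -258)
a · (b × c) = 11·(-156) + (-4)·144 + (-14)·(-258) = -1716 - 576 + 3612 = 1320

1320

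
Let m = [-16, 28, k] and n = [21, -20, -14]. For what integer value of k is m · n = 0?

-64

m · n = (-16)·21 + 28·(-20) + k·(-14) = -896 - 14k
Set equal to 0: -14k = 896, so k = -64.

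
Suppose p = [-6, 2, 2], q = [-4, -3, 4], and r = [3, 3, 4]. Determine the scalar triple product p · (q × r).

q × r:
i: (-3)·4 - 4·3 = -12 - 12 = -24
j: 4·3 - (-4)·4 = 12 - (-16) = 28
k: (-4)·3 - (-3)·3 = -12 - (-9) = -3
q × r = (-24, 28, -3)
p · (q × r) = (-6)·(-24) + 2·28 + 2·(-3) = 144 + 56 - 6 = 194

194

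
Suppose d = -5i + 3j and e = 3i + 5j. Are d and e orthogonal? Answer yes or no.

yes

d · e = (-5)·3 + 3·5 = -15 + 15 = 0
Zero, so the vectors are orthogonal.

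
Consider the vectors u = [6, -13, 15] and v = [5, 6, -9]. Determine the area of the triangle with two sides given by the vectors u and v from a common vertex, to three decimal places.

i: (-13)·(-9) - 15·6 = 117 - 90 = 27
j: 15·5 - 6·(-9) = 75 - (-54) = 129
k: 6·6 - (-13)·5 = 36 - (-65) = 101
u × v = (27, 129, 101)
|u × v| = √(27² + 129² + 101²) = √27571 ≈ 166.0452
area = ½ · 166.0452 ≈ 83.023

83.023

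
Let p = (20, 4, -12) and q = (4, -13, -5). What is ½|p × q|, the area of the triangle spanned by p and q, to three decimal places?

165.723

i: 4·(-5) - (-12)·(-13) = -20 - 156 = -176
j: (-12)·4 - 20·(-5) = -48 - (-100) = 52
k: 20·(-13) - 4·4 = -260 - 16 = -276
p × q = (-176, 52, -276)
|p × q| = √((-176)² + 52² + (-276)²) = √109856 ≈ 331.4453
area = ½ · 331.4453 ≈ 165.723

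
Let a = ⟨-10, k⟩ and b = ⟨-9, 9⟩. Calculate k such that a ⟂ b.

a · b = (-10)·(-9) + k·9 = 90 + 9k
Set equal to 0: 9k = -90, so k = -10.

-10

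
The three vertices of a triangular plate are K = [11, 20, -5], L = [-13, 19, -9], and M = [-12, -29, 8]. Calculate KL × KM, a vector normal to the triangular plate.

KL = (-24, -1, -4)
KM = (-23, -49, 13)
i: (-1)·13 - (-4)·(-49) = -13 - 196 = -209
j: (-4)·(-23) - (-24)·13 = 92 - (-312) = 404
k: (-24)·(-49) - (-1)·(-23) = 1176 - 23 = 1153
KL × KM = (-209, 404, 1153)

(-209, 404, 1153)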